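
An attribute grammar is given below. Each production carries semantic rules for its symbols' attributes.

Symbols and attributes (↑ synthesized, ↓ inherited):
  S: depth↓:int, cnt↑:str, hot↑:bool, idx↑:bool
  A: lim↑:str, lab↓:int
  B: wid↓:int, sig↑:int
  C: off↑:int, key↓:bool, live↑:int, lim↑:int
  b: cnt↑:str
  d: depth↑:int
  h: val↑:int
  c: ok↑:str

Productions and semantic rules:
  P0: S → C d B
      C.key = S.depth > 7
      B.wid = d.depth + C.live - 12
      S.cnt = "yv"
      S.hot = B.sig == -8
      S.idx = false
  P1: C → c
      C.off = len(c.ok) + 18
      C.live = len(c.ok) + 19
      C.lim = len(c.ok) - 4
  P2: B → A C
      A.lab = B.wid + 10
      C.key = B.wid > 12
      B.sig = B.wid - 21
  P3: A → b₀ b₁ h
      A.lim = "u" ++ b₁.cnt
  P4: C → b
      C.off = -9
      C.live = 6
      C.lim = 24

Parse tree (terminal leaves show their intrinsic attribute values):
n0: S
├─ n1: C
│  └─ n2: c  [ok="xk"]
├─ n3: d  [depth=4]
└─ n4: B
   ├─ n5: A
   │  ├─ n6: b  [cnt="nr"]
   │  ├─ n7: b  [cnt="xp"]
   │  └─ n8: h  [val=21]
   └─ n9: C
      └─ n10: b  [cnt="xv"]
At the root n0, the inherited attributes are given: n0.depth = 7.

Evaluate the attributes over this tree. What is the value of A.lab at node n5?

1. n0.depth = 7  [given at root]
2. n1.key = false  [S.depth > 7]
3. n2.ok = "xk"  [terminal]
4. n1.off = 20  [len(c.ok) + 18]
5. n1.live = 21  [len(c.ok) + 19]
6. n1.lim = -2  [len(c.ok) - 4]
7. n3.depth = 4  [terminal]
8. n4.wid = 13  [d.depth + C.live - 12]
9. n5.lab = 23  [B.wid + 10]
10. n6.cnt = "nr"  [terminal]
11. n7.cnt = "xp"  [terminal]
12. n8.val = 21  [terminal]
13. n5.lim = "uxp"  ["u" ++ b₁.cnt]
14. n9.key = true  [B.wid > 12]
15. n10.cnt = "xv"  [terminal]
16. n9.off = -9  [-9]
17. n9.live = 6  [6]
18. n9.lim = 24  [24]
19. n4.sig = -8  [B.wid - 21]
20. n0.cnt = "yv"  ["yv"]
21. n0.hot = true  [B.sig == -8]
22. n0.idx = false  [false]

23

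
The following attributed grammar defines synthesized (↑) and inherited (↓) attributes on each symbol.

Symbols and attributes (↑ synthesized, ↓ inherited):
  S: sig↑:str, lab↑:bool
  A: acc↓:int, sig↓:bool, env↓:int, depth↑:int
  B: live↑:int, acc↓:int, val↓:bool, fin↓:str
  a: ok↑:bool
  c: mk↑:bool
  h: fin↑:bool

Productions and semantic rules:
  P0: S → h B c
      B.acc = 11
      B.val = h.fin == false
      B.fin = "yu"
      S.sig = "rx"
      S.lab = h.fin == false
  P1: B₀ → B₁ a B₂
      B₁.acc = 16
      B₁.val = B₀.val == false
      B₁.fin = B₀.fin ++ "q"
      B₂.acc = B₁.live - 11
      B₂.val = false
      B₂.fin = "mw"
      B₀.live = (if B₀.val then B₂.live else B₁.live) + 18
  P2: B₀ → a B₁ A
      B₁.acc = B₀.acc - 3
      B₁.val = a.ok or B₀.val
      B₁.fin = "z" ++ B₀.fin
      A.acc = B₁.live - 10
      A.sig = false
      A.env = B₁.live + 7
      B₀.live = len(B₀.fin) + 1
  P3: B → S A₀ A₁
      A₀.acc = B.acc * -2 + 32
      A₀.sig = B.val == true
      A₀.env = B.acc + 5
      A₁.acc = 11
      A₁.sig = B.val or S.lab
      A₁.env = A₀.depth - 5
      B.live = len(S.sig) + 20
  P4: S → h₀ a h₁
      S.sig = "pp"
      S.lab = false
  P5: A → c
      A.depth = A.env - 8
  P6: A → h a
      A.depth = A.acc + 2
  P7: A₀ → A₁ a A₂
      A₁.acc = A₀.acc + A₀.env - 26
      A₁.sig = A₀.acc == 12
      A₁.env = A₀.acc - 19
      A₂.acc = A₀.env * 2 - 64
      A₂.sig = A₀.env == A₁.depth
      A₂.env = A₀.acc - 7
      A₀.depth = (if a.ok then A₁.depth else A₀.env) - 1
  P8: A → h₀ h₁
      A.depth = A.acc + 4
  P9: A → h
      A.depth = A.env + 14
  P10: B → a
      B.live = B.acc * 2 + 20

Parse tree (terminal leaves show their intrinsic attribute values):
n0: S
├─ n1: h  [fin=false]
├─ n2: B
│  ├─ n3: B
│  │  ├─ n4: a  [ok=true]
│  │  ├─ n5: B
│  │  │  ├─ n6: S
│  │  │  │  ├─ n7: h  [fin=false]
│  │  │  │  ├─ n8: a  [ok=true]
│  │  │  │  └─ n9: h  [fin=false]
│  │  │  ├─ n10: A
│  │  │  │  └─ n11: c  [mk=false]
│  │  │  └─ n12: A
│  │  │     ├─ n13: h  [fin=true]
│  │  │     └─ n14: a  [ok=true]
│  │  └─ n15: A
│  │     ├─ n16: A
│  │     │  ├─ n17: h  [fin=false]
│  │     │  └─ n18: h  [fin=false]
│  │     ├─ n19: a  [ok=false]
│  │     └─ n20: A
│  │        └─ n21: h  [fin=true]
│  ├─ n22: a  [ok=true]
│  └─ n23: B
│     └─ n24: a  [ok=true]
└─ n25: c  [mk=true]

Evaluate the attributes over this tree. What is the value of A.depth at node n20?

19

1. n1.fin = false  [terminal]
2. n2.acc = 11  [11]
3. n2.val = true  [h.fin == false]
4. n2.fin = "yu"  ["yu"]
5. n3.acc = 16  [16]
6. n3.val = false  [B₀.val == false]
7. n3.fin = "yuq"  [B₀.fin ++ "q"]
8. n4.ok = true  [terminal]
9. n5.acc = 13  [B₀.acc - 3]
10. n5.val = true  [a.ok or B₀.val]
11. n5.fin = "zyuq"  ["z" ++ B₀.fin]
12. n7.fin = false  [terminal]
13. n8.ok = true  [terminal]
14. n9.fin = false  [terminal]
15. n6.sig = "pp"  ["pp"]
16. n6.lab = false  [false]
17. n10.acc = 6  [B.acc * -2 + 32]
18. n10.sig = true  [B.val == true]
19. n10.env = 18  [B.acc + 5]
20. n11.mk = false  [terminal]
21. n10.depth = 10  [A.env - 8]
22. n12.acc = 11  [11]
23. n12.sig = true  [B.val or S.lab]
24. n12.env = 5  [A₀.depth - 5]
25. n13.fin = true  [terminal]
26. n14.ok = true  [terminal]
27. n12.depth = 13  [A.acc + 2]
28. n5.live = 22  [len(S.sig) + 20]
29. n15.acc = 12  [B₁.live - 10]
30. n15.sig = false  [false]
31. n15.env = 29  [B₁.live + 7]
32. n16.acc = 15  [A₀.acc + A₀.env - 26]
33. n16.sig = true  [A₀.acc == 12]
34. n16.env = -7  [A₀.acc - 19]
35. n17.fin = false  [terminal]
36. n18.fin = false  [terminal]
37. n16.depth = 19  [A.acc + 4]
38. n19.ok = false  [terminal]
39. n20.acc = -6  [A₀.env * 2 - 64]
40. n20.sig = false  [A₀.env == A₁.depth]
41. n20.env = 5  [A₀.acc - 7]
42. n21.fin = true  [terminal]
43. n20.depth = 19  [A.env + 14]
44. n15.depth = 28  [(if a.ok then A₁.depth else A₀.env) - 1]
45. n3.live = 4  [len(B₀.fin) + 1]
46. n22.ok = true  [terminal]
47. n23.acc = -7  [B₁.live - 11]
48. n23.val = false  [false]
49. n23.fin = "mw"  ["mw"]
50. n24.ok = true  [terminal]
51. n23.live = 6  [B.acc * 2 + 20]
52. n2.live = 24  [(if B₀.val then B₂.live else B₁.live) + 18]
53. n25.mk = true  [terminal]
54. n0.sig = "rx"  ["rx"]
55. n0.lab = true  [h.fin == false]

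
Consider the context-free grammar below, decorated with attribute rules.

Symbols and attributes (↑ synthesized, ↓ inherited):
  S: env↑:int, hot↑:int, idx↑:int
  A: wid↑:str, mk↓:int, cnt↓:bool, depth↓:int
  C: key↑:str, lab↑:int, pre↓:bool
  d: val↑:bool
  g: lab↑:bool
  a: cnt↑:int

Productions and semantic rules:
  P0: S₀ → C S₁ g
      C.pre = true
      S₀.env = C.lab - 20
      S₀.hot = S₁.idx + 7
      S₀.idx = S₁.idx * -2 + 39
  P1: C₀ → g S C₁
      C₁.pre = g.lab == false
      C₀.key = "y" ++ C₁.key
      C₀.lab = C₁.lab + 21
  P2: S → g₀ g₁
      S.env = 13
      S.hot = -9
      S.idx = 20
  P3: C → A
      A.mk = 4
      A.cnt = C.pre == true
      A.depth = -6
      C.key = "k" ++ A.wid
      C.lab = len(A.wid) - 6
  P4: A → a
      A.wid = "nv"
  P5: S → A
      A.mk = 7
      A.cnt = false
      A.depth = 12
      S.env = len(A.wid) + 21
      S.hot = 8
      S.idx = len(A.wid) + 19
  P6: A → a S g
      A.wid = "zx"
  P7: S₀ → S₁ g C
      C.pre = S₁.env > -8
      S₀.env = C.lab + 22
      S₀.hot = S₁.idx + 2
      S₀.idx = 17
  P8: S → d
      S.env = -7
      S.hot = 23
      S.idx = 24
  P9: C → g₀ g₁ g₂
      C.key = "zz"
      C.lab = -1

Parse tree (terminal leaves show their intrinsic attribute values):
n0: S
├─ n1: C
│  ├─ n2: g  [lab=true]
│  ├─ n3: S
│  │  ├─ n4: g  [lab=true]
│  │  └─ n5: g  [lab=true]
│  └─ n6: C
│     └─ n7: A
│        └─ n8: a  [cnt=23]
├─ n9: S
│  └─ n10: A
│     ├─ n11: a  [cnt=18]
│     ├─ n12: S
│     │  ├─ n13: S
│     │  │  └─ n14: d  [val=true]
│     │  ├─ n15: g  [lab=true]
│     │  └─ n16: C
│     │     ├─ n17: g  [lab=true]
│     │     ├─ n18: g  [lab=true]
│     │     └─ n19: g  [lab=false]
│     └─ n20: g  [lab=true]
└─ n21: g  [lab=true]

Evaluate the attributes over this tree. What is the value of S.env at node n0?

-3

1. n1.pre = true  [true]
2. n2.lab = true  [terminal]
3. n4.lab = true  [terminal]
4. n5.lab = true  [terminal]
5. n3.env = 13  [13]
6. n3.hot = -9  [-9]
7. n3.idx = 20  [20]
8. n6.pre = false  [g.lab == false]
9. n7.mk = 4  [4]
10. n7.cnt = false  [C.pre == true]
11. n7.depth = -6  [-6]
12. n8.cnt = 23  [terminal]
13. n7.wid = "nv"  ["nv"]
14. n6.key = "knv"  ["k" ++ A.wid]
15. n6.lab = -4  [len(A.wid) - 6]
16. n1.key = "yknv"  ["y" ++ C₁.key]
17. n1.lab = 17  [C₁.lab + 21]
18. n10.mk = 7  [7]
19. n10.cnt = false  [false]
20. n10.depth = 12  [12]
21. n11.cnt = 18  [terminal]
22. n14.val = true  [terminal]
23. n13.env = -7  [-7]
24. n13.hot = 23  [23]
25. n13.idx = 24  [24]
26. n15.lab = true  [terminal]
27. n16.pre = true  [S₁.env > -8]
28. n17.lab = true  [terminal]
29. n18.lab = true  [terminal]
30. n19.lab = false  [terminal]
31. n16.key = "zz"  ["zz"]
32. n16.lab = -1  [-1]
33. n12.env = 21  [C.lab + 22]
34. n12.hot = 26  [S₁.idx + 2]
35. n12.idx = 17  [17]
36. n20.lab = true  [terminal]
37. n10.wid = "zx"  ["zx"]
38. n9.env = 23  [len(A.wid) + 21]
39. n9.hot = 8  [8]
40. n9.idx = 21  [len(A.wid) + 19]
41. n21.lab = true  [terminal]
42. n0.env = -3  [C.lab - 20]
43. n0.hot = 28  [S₁.idx + 7]
44. n0.idx = -3  [S₁.idx * -2 + 39]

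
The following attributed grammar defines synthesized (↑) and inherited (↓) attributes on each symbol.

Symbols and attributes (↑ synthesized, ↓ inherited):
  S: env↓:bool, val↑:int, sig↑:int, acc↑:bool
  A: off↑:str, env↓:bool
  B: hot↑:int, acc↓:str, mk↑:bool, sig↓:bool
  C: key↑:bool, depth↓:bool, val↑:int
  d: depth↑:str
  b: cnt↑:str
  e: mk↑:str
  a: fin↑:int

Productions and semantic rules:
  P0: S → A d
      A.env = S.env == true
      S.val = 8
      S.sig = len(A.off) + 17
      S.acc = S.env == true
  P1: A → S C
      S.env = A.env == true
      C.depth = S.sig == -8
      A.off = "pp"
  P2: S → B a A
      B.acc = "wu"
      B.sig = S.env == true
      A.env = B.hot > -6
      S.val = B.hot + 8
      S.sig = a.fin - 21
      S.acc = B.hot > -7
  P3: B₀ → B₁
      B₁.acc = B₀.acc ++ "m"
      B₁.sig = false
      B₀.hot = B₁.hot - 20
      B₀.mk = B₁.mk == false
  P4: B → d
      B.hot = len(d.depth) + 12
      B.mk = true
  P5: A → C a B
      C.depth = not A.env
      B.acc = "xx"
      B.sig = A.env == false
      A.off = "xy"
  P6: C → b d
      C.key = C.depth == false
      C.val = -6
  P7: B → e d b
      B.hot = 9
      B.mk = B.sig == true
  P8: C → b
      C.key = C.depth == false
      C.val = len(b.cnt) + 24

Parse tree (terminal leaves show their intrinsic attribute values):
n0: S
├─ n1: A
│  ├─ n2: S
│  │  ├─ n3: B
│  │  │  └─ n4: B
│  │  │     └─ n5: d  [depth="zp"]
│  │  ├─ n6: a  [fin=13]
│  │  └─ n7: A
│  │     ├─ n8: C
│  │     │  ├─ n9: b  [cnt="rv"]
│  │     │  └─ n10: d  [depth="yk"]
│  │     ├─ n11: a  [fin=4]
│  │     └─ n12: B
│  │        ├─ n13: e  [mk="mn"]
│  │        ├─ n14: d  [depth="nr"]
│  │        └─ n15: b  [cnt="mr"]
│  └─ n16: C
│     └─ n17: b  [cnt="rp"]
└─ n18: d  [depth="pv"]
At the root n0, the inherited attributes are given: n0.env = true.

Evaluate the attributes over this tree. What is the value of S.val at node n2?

1. n0.env = true  [given at root]
2. n1.env = true  [S.env == true]
3. n2.env = true  [A.env == true]
4. n3.acc = "wu"  ["wu"]
5. n3.sig = true  [S.env == true]
6. n4.acc = "wum"  [B₀.acc ++ "m"]
7. n4.sig = false  [false]
8. n5.depth = "zp"  [terminal]
9. n4.hot = 14  [len(d.depth) + 12]
10. n4.mk = true  [true]
11. n3.hot = -6  [B₁.hot - 20]
12. n3.mk = false  [B₁.mk == false]
13. n6.fin = 13  [terminal]
14. n7.env = false  [B.hot > -6]
15. n8.depth = true  [not A.env]
16. n9.cnt = "rv"  [terminal]
17. n10.depth = "yk"  [terminal]
18. n8.key = false  [C.depth == false]
19. n8.val = -6  [-6]
20. n11.fin = 4  [terminal]
21. n12.acc = "xx"  ["xx"]
22. n12.sig = true  [A.env == false]
23. n13.mk = "mn"  [terminal]
24. n14.depth = "nr"  [terminal]
25. n15.cnt = "mr"  [terminal]
26. n12.hot = 9  [9]
27. n12.mk = true  [B.sig == true]
28. n7.off = "xy"  ["xy"]
29. n2.val = 2  [B.hot + 8]
30. n2.sig = -8  [a.fin - 21]
31. n2.acc = true  [B.hot > -7]
32. n16.depth = true  [S.sig == -8]
33. n17.cnt = "rp"  [terminal]
34. n16.key = false  [C.depth == false]
35. n16.val = 26  [len(b.cnt) + 24]
36. n1.off = "pp"  ["pp"]
37. n18.depth = "pv"  [terminal]
38. n0.val = 8  [8]
39. n0.sig = 19  [len(A.off) + 17]
40. n0.acc = true  [S.env == true]

2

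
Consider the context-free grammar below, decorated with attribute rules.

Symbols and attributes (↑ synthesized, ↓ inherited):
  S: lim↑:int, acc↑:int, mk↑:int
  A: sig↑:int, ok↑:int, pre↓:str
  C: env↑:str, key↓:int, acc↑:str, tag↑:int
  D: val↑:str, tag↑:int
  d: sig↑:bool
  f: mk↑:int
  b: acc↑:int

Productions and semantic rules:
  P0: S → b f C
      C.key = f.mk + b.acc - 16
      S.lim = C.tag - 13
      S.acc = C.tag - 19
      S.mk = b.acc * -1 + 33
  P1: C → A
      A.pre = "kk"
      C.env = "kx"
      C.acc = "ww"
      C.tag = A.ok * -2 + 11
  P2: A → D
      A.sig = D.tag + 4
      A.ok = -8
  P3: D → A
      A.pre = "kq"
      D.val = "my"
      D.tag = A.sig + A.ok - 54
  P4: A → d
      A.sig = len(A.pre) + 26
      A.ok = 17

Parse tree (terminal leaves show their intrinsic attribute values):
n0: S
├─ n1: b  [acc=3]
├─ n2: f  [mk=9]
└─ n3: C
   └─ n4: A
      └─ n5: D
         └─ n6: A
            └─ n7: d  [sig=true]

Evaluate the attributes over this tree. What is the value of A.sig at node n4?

-5

1. n1.acc = 3  [terminal]
2. n2.mk = 9  [terminal]
3. n3.key = -4  [f.mk + b.acc - 16]
4. n4.pre = "kk"  ["kk"]
5. n6.pre = "kq"  ["kq"]
6. n7.sig = true  [terminal]
7. n6.sig = 28  [len(A.pre) + 26]
8. n6.ok = 17  [17]
9. n5.val = "my"  ["my"]
10. n5.tag = -9  [A.sig + A.ok - 54]
11. n4.sig = -5  [D.tag + 4]
12. n4.ok = -8  [-8]
13. n3.env = "kx"  ["kx"]
14. n3.acc = "ww"  ["ww"]
15. n3.tag = 27  [A.ok * -2 + 11]
16. n0.lim = 14  [C.tag - 13]
17. n0.acc = 8  [C.tag - 19]
18. n0.mk = 30  [b.acc * -1 + 33]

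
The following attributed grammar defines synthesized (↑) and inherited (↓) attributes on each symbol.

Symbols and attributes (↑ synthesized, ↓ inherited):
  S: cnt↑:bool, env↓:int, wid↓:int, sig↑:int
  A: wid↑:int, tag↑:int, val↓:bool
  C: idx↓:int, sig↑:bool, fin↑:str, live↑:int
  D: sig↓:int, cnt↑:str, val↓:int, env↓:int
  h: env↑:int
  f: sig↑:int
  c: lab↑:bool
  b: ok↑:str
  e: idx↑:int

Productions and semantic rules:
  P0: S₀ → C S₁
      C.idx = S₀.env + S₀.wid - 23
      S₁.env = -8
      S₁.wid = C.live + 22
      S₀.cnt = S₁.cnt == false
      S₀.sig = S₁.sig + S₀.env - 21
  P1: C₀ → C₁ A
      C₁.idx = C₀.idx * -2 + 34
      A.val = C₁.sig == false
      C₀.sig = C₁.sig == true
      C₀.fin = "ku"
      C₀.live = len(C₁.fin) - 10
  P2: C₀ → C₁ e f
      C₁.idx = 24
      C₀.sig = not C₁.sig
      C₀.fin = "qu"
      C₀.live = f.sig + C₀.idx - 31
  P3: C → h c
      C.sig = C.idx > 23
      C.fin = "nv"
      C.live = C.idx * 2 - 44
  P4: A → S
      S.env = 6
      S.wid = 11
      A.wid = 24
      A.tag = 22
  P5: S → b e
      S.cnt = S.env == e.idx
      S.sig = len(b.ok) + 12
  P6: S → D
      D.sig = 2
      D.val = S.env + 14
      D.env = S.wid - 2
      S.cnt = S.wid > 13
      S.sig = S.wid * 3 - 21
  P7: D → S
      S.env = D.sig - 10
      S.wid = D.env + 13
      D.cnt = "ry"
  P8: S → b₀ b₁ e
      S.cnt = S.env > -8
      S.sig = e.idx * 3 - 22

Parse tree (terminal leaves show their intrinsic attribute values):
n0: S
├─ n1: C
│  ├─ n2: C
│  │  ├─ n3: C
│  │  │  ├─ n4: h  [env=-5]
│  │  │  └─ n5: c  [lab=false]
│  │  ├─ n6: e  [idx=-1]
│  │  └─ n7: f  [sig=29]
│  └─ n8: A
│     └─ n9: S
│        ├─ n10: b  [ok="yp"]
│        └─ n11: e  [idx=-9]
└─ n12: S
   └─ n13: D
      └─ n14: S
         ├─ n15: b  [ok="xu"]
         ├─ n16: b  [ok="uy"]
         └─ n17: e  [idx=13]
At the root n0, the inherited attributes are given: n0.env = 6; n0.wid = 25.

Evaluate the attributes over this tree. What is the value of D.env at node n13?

12

1. n0.env = 6  [given at root]
2. n0.wid = 25  [given at root]
3. n1.idx = 8  [S₀.env + S₀.wid - 23]
4. n2.idx = 18  [C₀.idx * -2 + 34]
5. n3.idx = 24  [24]
6. n4.env = -5  [terminal]
7. n5.lab = false  [terminal]
8. n3.sig = true  [C.idx > 23]
9. n3.fin = "nv"  ["nv"]
10. n3.live = 4  [C.idx * 2 - 44]
11. n6.idx = -1  [terminal]
12. n7.sig = 29  [terminal]
13. n2.sig = false  [not C₁.sig]
14. n2.fin = "qu"  ["qu"]
15. n2.live = 16  [f.sig + C₀.idx - 31]
16. n8.val = true  [C₁.sig == false]
17. n9.env = 6  [6]
18. n9.wid = 11  [11]
19. n10.ok = "yp"  [terminal]
20. n11.idx = -9  [terminal]
21. n9.cnt = false  [S.env == e.idx]
22. n9.sig = 14  [len(b.ok) + 12]
23. n8.wid = 24  [24]
24. n8.tag = 22  [22]
25. n1.sig = false  [C₁.sig == true]
26. n1.fin = "ku"  ["ku"]
27. n1.live = -8  [len(C₁.fin) - 10]
28. n12.env = -8  [-8]
29. n12.wid = 14  [C.live + 22]
30. n13.sig = 2  [2]
31. n13.val = 6  [S.env + 14]
32. n13.env = 12  [S.wid - 2]
33. n14.env = -8  [D.sig - 10]
34. n14.wid = 25  [D.env + 13]
35. n15.ok = "xu"  [terminal]
36. n16.ok = "uy"  [terminal]
37. n17.idx = 13  [terminal]
38. n14.cnt = false  [S.env > -8]
39. n14.sig = 17  [e.idx * 3 - 22]
40. n13.cnt = "ry"  ["ry"]
41. n12.cnt = true  [S.wid > 13]
42. n12.sig = 21  [S.wid * 3 - 21]
43. n0.cnt = false  [S₁.cnt == false]
44. n0.sig = 6  [S₁.sig + S₀.env - 21]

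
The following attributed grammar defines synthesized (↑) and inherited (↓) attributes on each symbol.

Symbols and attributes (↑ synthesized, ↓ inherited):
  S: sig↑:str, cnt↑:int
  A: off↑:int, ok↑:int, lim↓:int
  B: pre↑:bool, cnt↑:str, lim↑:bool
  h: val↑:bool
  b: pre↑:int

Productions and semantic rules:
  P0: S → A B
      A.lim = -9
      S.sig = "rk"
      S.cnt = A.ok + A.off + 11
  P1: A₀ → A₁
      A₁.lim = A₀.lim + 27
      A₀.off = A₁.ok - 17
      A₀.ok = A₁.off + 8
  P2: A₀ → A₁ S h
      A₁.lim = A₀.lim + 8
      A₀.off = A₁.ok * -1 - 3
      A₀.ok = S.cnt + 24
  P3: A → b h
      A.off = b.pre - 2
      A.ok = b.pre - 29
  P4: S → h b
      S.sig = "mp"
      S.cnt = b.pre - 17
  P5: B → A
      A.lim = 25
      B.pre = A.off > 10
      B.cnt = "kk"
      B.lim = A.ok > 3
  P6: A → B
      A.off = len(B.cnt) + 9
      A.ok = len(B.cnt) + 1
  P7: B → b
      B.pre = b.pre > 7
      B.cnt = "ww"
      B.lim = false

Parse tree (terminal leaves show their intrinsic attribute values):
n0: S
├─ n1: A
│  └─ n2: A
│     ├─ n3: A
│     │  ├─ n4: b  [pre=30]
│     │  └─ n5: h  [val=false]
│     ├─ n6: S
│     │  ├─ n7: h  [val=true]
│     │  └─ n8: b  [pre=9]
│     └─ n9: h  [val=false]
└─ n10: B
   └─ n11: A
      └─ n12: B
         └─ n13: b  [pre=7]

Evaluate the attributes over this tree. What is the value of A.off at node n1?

-1

1. n1.lim = -9  [-9]
2. n2.lim = 18  [A₀.lim + 27]
3. n3.lim = 26  [A₀.lim + 8]
4. n4.pre = 30  [terminal]
5. n5.val = false  [terminal]
6. n3.off = 28  [b.pre - 2]
7. n3.ok = 1  [b.pre - 29]
8. n7.val = true  [terminal]
9. n8.pre = 9  [terminal]
10. n6.sig = "mp"  ["mp"]
11. n6.cnt = -8  [b.pre - 17]
12. n9.val = false  [terminal]
13. n2.off = -4  [A₁.ok * -1 - 3]
14. n2.ok = 16  [S.cnt + 24]
15. n1.off = -1  [A₁.ok - 17]
16. n1.ok = 4  [A₁.off + 8]
17. n11.lim = 25  [25]
18. n13.pre = 7  [terminal]
19. n12.pre = false  [b.pre > 7]
20. n12.cnt = "ww"  ["ww"]
21. n12.lim = false  [false]
22. n11.off = 11  [len(B.cnt) + 9]
23. n11.ok = 3  [len(B.cnt) + 1]
24. n10.pre = true  [A.off > 10]
25. n10.cnt = "kk"  ["kk"]
26. n10.lim = false  [A.ok > 3]
27. n0.sig = "rk"  ["rk"]
28. n0.cnt = 14  [A.ok + A.off + 11]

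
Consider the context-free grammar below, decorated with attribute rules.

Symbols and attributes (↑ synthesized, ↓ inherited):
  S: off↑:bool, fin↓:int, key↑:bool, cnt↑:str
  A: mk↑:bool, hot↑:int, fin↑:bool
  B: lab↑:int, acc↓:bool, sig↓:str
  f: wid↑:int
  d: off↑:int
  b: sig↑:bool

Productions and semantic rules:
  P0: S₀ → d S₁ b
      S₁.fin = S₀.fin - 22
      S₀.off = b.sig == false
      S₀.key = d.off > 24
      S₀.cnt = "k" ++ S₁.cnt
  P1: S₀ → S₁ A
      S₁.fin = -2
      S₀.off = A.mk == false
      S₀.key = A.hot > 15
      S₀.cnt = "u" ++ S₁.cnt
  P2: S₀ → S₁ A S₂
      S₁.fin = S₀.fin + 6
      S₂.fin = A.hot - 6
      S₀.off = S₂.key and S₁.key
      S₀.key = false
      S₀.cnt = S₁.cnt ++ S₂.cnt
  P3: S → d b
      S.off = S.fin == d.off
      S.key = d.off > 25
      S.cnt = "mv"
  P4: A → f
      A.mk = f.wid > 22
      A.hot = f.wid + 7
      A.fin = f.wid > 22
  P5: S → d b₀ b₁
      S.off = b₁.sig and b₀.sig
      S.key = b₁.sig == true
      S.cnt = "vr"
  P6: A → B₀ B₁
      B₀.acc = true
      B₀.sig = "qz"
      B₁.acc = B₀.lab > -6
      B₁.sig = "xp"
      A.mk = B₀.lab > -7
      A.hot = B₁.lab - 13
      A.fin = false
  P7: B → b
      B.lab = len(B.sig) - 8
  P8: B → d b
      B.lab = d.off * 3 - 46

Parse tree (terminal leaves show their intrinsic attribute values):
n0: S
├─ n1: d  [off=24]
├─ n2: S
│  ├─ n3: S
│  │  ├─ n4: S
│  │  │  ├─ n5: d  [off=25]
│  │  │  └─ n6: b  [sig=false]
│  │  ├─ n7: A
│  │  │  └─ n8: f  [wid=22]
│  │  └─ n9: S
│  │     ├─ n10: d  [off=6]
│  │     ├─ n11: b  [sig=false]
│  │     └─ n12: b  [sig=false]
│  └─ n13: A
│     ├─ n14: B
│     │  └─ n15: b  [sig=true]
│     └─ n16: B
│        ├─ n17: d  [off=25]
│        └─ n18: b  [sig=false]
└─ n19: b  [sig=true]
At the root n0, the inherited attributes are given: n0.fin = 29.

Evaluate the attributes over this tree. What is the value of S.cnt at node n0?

"kumvvr"

1. n0.fin = 29  [given at root]
2. n1.off = 24  [terminal]
3. n2.fin = 7  [S₀.fin - 22]
4. n3.fin = -2  [-2]
5. n4.fin = 4  [S₀.fin + 6]
6. n5.off = 25  [terminal]
7. n6.sig = false  [terminal]
8. n4.off = false  [S.fin == d.off]
9. n4.key = false  [d.off > 25]
10. n4.cnt = "mv"  ["mv"]
11. n8.wid = 22  [terminal]
12. n7.mk = false  [f.wid > 22]
13. n7.hot = 29  [f.wid + 7]
14. n7.fin = false  [f.wid > 22]
15. n9.fin = 23  [A.hot - 6]
16. n10.off = 6  [terminal]
17. n11.sig = false  [terminal]
18. n12.sig = false  [terminal]
19. n9.off = false  [b₁.sig and b₀.sig]
20. n9.key = false  [b₁.sig == true]
21. n9.cnt = "vr"  ["vr"]
22. n3.off = false  [S₂.key and S₁.key]
23. n3.key = false  [false]
24. n3.cnt = "mvvr"  [S₁.cnt ++ S₂.cnt]
25. n14.acc = true  [true]
26. n14.sig = "qz"  ["qz"]
27. n15.sig = true  [terminal]
28. n14.lab = -6  [len(B.sig) - 8]
29. n16.acc = false  [B₀.lab > -6]
30. n16.sig = "xp"  ["xp"]
31. n17.off = 25  [terminal]
32. n18.sig = false  [terminal]
33. n16.lab = 29  [d.off * 3 - 46]
34. n13.mk = true  [B₀.lab > -7]
35. n13.hot = 16  [B₁.lab - 13]
36. n13.fin = false  [false]
37. n2.off = false  [A.mk == false]
38. n2.key = true  [A.hot > 15]
39. n2.cnt = "umvvr"  ["u" ++ S₁.cnt]
40. n19.sig = true  [terminal]
41. n0.off = false  [b.sig == false]
42. n0.key = false  [d.off > 24]
43. n0.cnt = "kumvvr"  ["k" ++ S₁.cnt]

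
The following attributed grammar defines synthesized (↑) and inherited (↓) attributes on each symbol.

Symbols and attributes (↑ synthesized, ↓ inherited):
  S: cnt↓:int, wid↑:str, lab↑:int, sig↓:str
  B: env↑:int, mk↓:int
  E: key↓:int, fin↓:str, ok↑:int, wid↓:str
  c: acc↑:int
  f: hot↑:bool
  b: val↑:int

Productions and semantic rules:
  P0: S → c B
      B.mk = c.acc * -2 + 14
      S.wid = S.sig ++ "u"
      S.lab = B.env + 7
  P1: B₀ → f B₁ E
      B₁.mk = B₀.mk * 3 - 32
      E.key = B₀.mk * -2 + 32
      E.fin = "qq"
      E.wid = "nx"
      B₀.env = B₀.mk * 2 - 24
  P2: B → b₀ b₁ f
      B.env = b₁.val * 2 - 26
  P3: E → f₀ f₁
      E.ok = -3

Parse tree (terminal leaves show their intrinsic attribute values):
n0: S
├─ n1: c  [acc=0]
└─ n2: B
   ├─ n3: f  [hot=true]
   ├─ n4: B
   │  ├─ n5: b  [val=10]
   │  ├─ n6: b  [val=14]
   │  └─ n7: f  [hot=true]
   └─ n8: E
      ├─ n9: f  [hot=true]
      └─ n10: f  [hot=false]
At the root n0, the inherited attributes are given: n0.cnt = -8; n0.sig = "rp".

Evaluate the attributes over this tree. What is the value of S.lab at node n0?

11

1. n0.cnt = -8  [given at root]
2. n0.sig = "rp"  [given at root]
3. n1.acc = 0  [terminal]
4. n2.mk = 14  [c.acc * -2 + 14]
5. n3.hot = true  [terminal]
6. n4.mk = 10  [B₀.mk * 3 - 32]
7. n5.val = 10  [terminal]
8. n6.val = 14  [terminal]
9. n7.hot = true  [terminal]
10. n4.env = 2  [b₁.val * 2 - 26]
11. n8.key = 4  [B₀.mk * -2 + 32]
12. n8.fin = "qq"  ["qq"]
13. n8.wid = "nx"  ["nx"]
14. n9.hot = true  [terminal]
15. n10.hot = false  [terminal]
16. n8.ok = -3  [-3]
17. n2.env = 4  [B₀.mk * 2 - 24]
18. n0.wid = "rpu"  [S.sig ++ "u"]
19. n0.lab = 11  [B.env + 7]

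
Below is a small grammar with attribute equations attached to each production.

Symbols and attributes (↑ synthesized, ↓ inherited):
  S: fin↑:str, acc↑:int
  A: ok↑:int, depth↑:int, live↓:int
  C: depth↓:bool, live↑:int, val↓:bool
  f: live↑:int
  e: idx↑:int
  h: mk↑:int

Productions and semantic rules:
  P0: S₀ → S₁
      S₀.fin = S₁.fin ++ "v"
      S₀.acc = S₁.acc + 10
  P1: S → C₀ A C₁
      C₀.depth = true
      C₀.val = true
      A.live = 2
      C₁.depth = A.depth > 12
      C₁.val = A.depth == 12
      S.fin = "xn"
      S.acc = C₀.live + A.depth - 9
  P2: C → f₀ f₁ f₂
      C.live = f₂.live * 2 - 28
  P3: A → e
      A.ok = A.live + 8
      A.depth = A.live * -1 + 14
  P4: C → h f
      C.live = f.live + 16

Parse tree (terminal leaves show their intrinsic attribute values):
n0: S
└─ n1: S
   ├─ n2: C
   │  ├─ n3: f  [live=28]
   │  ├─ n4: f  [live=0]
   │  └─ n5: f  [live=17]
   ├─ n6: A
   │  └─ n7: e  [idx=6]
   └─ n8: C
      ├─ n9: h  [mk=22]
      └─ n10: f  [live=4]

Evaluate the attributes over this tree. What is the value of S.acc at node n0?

1. n2.depth = true  [true]
2. n2.val = true  [true]
3. n3.live = 28  [terminal]
4. n4.live = 0  [terminal]
5. n5.live = 17  [terminal]
6. n2.live = 6  [f₂.live * 2 - 28]
7. n6.live = 2  [2]
8. n7.idx = 6  [terminal]
9. n6.ok = 10  [A.live + 8]
10. n6.depth = 12  [A.live * -1 + 14]
11. n8.depth = false  [A.depth > 12]
12. n8.val = true  [A.depth == 12]
13. n9.mk = 22  [terminal]
14. n10.live = 4  [terminal]
15. n8.live = 20  [f.live + 16]
16. n1.fin = "xn"  ["xn"]
17. n1.acc = 9  [C₀.live + A.depth - 9]
18. n0.fin = "xnv"  [S₁.fin ++ "v"]
19. n0.acc = 19  [S₁.acc + 10]

19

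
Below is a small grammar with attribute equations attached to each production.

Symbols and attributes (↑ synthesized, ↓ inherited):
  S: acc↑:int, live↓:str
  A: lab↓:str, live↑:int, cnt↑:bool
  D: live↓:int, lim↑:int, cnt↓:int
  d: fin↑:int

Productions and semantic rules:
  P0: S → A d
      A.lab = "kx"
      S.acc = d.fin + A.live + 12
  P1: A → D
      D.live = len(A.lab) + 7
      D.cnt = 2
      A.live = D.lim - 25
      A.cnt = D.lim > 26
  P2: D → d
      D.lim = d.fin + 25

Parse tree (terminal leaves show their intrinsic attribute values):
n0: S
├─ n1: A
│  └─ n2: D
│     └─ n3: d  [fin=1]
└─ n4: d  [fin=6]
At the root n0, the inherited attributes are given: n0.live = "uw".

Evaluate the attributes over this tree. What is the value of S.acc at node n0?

1. n0.live = "uw"  [given at root]
2. n1.lab = "kx"  ["kx"]
3. n2.live = 9  [len(A.lab) + 7]
4. n2.cnt = 2  [2]
5. n3.fin = 1  [terminal]
6. n2.lim = 26  [d.fin + 25]
7. n1.live = 1  [D.lim - 25]
8. n1.cnt = false  [D.lim > 26]
9. n4.fin = 6  [terminal]
10. n0.acc = 19  [d.fin + A.live + 12]

19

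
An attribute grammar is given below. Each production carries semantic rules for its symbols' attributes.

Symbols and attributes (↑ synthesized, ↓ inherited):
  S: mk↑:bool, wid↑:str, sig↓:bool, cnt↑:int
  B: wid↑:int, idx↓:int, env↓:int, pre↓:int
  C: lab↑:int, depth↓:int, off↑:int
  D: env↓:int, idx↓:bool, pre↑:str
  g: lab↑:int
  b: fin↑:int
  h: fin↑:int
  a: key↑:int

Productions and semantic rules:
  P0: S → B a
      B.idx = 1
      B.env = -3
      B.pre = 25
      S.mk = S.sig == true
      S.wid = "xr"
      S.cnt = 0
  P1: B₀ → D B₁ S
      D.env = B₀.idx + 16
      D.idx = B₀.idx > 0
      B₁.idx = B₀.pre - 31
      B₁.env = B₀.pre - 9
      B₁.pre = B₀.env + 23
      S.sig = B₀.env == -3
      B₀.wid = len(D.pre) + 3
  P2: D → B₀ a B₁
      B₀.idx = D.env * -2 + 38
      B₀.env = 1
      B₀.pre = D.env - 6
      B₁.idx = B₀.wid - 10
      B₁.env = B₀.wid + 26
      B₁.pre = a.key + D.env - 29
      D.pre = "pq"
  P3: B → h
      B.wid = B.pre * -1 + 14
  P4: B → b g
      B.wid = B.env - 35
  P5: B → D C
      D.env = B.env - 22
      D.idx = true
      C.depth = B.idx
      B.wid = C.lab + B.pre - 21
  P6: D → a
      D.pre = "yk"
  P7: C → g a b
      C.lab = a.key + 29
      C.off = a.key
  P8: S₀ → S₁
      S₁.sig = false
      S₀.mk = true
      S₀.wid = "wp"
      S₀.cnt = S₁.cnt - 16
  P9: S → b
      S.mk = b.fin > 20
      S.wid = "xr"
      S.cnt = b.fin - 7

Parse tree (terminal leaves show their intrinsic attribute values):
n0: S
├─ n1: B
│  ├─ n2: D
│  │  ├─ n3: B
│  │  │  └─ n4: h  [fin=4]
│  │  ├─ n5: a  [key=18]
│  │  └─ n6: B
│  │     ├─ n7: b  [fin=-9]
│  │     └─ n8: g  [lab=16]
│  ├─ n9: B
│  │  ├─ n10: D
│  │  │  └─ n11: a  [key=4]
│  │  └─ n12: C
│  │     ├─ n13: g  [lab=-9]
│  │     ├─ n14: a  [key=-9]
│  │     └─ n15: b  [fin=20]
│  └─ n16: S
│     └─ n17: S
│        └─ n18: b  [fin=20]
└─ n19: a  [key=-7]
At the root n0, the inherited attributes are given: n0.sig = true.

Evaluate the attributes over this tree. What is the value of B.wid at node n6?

1. n0.sig = true  [given at root]
2. n1.idx = 1  [1]
3. n1.env = -3  [-3]
4. n1.pre = 25  [25]
5. n2.env = 17  [B₀.idx + 16]
6. n2.idx = true  [B₀.idx > 0]
7. n3.idx = 4  [D.env * -2 + 38]
8. n3.env = 1  [1]
9. n3.pre = 11  [D.env - 6]
10. n4.fin = 4  [terminal]
11. n3.wid = 3  [B.pre * -1 + 14]
12. n5.key = 18  [terminal]
13. n6.idx = -7  [B₀.wid - 10]
14. n6.env = 29  [B₀.wid + 26]
15. n6.pre = 6  [a.key + D.env - 29]
16. n7.fin = -9  [terminal]
17. n8.lab = 16  [terminal]
18. n6.wid = -6  [B.env - 35]
19. n2.pre = "pq"  ["pq"]
20. n9.idx = -6  [B₀.pre - 31]
21. n9.env = 16  [B₀.pre - 9]
22. n9.pre = 20  [B₀.env + 23]
23. n10.env = -6  [B.env - 22]
24. n10.idx = true  [true]
25. n11.key = 4  [terminal]
26. n10.pre = "yk"  ["yk"]
27. n12.depth = -6  [B.idx]
28. n13.lab = -9  [terminal]
29. n14.key = -9  [terminal]
30. n15.fin = 20  [terminal]
31. n12.lab = 20  [a.key + 29]
32. n12.off = -9  [a.key]
33. n9.wid = 19  [C.lab + B.pre - 21]
34. n16.sig = true  [B₀.env == -3]
35. n17.sig = false  [false]
36. n18.fin = 20  [terminal]
37. n17.mk = false  [b.fin > 20]
38. n17.wid = "xr"  ["xr"]
39. n17.cnt = 13  [b.fin - 7]
40. n16.mk = true  [true]
41. n16.wid = "wp"  ["wp"]
42. n16.cnt = -3  [S₁.cnt - 16]
43. n1.wid = 5  [len(D.pre) + 3]
44. n19.key = -7  [terminal]
45. n0.mk = true  [S.sig == true]
46. n0.wid = "xr"  ["xr"]
47. n0.cnt = 0  [0]

-6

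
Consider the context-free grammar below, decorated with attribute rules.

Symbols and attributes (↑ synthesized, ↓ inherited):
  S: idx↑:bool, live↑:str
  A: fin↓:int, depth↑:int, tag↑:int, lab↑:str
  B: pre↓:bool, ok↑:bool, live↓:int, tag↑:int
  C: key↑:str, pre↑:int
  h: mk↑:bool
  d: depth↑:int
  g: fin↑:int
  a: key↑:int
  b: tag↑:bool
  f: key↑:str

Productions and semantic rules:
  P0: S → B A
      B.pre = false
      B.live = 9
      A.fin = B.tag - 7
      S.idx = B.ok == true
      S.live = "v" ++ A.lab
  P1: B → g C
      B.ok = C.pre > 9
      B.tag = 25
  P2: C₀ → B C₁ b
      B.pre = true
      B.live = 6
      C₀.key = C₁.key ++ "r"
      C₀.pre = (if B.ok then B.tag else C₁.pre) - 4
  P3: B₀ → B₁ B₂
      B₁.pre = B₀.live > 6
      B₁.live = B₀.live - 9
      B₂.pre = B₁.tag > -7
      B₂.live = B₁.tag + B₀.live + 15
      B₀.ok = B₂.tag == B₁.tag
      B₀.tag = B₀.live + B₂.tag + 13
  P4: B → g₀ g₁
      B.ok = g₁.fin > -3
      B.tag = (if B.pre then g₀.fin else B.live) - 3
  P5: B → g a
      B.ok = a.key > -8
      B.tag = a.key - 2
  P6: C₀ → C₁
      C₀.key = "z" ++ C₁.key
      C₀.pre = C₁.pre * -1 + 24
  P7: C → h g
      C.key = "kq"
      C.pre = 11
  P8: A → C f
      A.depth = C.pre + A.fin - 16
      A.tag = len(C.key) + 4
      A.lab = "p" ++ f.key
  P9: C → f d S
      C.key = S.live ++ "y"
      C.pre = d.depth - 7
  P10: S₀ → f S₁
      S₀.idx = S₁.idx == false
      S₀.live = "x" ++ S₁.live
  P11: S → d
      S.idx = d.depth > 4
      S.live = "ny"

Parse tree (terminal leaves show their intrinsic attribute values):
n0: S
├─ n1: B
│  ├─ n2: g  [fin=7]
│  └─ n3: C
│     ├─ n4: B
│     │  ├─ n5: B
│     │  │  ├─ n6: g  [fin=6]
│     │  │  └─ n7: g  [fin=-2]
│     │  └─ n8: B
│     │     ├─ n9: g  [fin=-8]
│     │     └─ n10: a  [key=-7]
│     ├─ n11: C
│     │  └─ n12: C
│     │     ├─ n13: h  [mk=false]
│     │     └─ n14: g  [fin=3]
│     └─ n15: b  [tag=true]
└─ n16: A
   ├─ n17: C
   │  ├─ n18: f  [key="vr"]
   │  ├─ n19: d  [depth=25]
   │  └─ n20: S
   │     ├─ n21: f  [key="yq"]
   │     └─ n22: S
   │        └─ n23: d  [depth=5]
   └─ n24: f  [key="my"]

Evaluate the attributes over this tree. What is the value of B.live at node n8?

1. n1.pre = false  [false]
2. n1.live = 9  [9]
3. n2.fin = 7  [terminal]
4. n4.pre = true  [true]
5. n4.live = 6  [6]
6. n5.pre = false  [B₀.live > 6]
7. n5.live = -3  [B₀.live - 9]
8. n6.fin = 6  [terminal]
9. n7.fin = -2  [terminal]
10. n5.ok = true  [g₁.fin > -3]
11. n5.tag = -6  [(if B.pre then g₀.fin else B.live) - 3]
12. n8.pre = true  [B₁.tag > -7]
13. n8.live = 15  [B₁.tag + B₀.live + 15]
14. n9.fin = -8  [terminal]
15. n10.key = -7  [terminal]
16. n8.ok = true  [a.key > -8]
17. n8.tag = -9  [a.key - 2]
18. n4.ok = false  [B₂.tag == B₁.tag]
19. n4.tag = 10  [B₀.live + B₂.tag + 13]
20. n13.mk = false  [terminal]
21. n14.fin = 3  [terminal]
22. n12.key = "kq"  ["kq"]
23. n12.pre = 11  [11]
24. n11.key = "zkq"  ["z" ++ C₁.key]
25. n11.pre = 13  [C₁.pre * -1 + 24]
26. n15.tag = true  [terminal]
27. n3.key = "zkqr"  [C₁.key ++ "r"]
28. n3.pre = 9  [(if B.ok then B.tag else C₁.pre) - 4]
29. n1.ok = false  [C.pre > 9]
30. n1.tag = 25  [25]
31. n16.fin = 18  [B.tag - 7]
32. n18.key = "vr"  [terminal]
33. n19.depth = 25  [terminal]
34. n21.key = "yq"  [terminal]
35. n23.depth = 5  [terminal]
36. n22.idx = true  [d.depth > 4]
37. n22.live = "ny"  ["ny"]
38. n20.idx = false  [S₁.idx == false]
39. n20.live = "xny"  ["x" ++ S₁.live]
40. n17.key = "xnyy"  [S.live ++ "y"]
41. n17.pre = 18  [d.depth - 7]
42. n24.key = "my"  [terminal]
43. n16.depth = 20  [C.pre + A.fin - 16]
44. n16.tag = 8  [len(C.key) + 4]
45. n16.lab = "pmy"  ["p" ++ f.key]
46. n0.idx = false  [B.ok == true]
47. n0.live = "vpmy"  ["v" ++ A.lab]

15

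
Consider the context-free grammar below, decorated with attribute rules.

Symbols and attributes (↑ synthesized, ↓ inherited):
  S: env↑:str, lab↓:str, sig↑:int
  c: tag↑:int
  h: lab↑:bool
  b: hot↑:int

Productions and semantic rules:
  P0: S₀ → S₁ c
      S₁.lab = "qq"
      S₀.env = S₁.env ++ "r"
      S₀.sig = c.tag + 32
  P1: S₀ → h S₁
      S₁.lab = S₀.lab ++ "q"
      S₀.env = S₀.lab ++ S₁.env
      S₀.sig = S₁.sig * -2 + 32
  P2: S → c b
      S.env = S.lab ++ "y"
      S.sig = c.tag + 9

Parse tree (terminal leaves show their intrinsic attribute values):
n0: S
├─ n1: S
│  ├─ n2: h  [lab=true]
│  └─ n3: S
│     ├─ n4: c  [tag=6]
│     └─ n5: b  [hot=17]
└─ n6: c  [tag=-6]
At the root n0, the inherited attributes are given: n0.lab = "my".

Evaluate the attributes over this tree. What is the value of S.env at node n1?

1. n0.lab = "my"  [given at root]
2. n1.lab = "qq"  ["qq"]
3. n2.lab = true  [terminal]
4. n3.lab = "qqq"  [S₀.lab ++ "q"]
5. n4.tag = 6  [terminal]
6. n5.hot = 17  [terminal]
7. n3.env = "qqqy"  [S.lab ++ "y"]
8. n3.sig = 15  [c.tag + 9]
9. n1.env = "qqqqqy"  [S₀.lab ++ S₁.env]
10. n1.sig = 2  [S₁.sig * -2 + 32]
11. n6.tag = -6  [terminal]
12. n0.env = "qqqqqyr"  [S₁.env ++ "r"]
13. n0.sig = 26  [c.tag + 32]

"qqqqqy"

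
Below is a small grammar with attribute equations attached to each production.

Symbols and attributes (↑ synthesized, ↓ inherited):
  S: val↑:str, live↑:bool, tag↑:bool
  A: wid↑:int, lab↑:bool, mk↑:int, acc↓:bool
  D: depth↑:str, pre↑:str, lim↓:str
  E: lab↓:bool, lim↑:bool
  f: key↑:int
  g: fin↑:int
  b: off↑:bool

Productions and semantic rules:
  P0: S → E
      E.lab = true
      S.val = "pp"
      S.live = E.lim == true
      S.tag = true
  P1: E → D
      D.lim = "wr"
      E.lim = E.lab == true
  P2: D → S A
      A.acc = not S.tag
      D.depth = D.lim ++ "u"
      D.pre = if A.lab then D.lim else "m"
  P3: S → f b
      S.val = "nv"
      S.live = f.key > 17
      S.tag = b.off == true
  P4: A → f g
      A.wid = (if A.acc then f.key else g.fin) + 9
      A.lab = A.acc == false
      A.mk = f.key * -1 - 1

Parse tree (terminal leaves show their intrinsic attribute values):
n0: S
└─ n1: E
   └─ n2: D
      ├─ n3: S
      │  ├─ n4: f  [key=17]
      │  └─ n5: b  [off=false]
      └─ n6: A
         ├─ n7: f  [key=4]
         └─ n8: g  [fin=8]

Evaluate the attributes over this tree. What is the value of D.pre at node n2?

1. n1.lab = true  [true]
2. n2.lim = "wr"  ["wr"]
3. n4.key = 17  [terminal]
4. n5.off = false  [terminal]
5. n3.val = "nv"  ["nv"]
6. n3.live = false  [f.key > 17]
7. n3.tag = false  [b.off == true]
8. n6.acc = true  [not S.tag]
9. n7.key = 4  [terminal]
10. n8.fin = 8  [terminal]
11. n6.wid = 13  [(if A.acc then f.key else g.fin) + 9]
12. n6.lab = false  [A.acc == false]
13. n6.mk = -5  [f.key * -1 - 1]
14. n2.depth = "wru"  [D.lim ++ "u"]
15. n2.pre = "m"  [if A.lab then D.lim else "m"]
16. n1.lim = true  [E.lab == true]
17. n0.val = "pp"  ["pp"]
18. n0.live = true  [E.lim == true]
19. n0.tag = true  [true]

"m"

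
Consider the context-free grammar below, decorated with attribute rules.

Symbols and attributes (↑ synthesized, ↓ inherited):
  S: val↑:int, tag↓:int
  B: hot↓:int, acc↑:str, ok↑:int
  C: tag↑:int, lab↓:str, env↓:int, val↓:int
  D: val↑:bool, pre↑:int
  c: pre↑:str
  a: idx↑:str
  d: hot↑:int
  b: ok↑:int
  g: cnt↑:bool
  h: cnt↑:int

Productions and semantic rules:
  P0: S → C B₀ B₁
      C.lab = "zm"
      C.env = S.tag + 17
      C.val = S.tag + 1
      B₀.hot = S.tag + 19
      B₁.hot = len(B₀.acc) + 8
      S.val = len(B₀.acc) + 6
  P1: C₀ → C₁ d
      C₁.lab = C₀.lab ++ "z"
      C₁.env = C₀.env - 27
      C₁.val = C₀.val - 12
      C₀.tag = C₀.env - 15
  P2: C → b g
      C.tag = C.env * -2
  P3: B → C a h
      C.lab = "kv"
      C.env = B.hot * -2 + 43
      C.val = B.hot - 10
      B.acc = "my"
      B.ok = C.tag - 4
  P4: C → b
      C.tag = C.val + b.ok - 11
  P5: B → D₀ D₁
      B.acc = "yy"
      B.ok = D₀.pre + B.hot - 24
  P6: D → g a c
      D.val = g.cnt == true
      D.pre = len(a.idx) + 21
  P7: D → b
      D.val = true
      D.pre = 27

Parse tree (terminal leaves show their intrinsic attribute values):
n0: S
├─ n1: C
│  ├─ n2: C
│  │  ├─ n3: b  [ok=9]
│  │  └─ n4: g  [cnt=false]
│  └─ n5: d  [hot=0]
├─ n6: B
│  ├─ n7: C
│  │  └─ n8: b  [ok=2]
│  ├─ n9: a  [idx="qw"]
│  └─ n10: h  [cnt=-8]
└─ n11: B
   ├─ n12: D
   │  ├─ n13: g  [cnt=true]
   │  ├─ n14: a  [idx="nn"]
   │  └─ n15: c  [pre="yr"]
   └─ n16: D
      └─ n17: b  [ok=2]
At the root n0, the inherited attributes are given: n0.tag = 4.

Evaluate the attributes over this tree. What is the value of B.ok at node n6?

0

1. n0.tag = 4  [given at root]
2. n1.lab = "zm"  ["zm"]
3. n1.env = 21  [S.tag + 17]
4. n1.val = 5  [S.tag + 1]
5. n2.lab = "zmz"  [C₀.lab ++ "z"]
6. n2.env = -6  [C₀.env - 27]
7. n2.val = -7  [C₀.val - 12]
8. n3.ok = 9  [terminal]
9. n4.cnt = false  [terminal]
10. n2.tag = 12  [C.env * -2]
11. n5.hot = 0  [terminal]
12. n1.tag = 6  [C₀.env - 15]
13. n6.hot = 23  [S.tag + 19]
14. n7.lab = "kv"  ["kv"]
15. n7.env = -3  [B.hot * -2 + 43]
16. n7.val = 13  [B.hot - 10]
17. n8.ok = 2  [terminal]
18. n7.tag = 4  [C.val + b.ok - 11]
19. n9.idx = "qw"  [terminal]
20. n10.cnt = -8  [terminal]
21. n6.acc = "my"  ["my"]
22. n6.ok = 0  [C.tag - 4]
23. n11.hot = 10  [len(B₀.acc) + 8]
24. n13.cnt = true  [terminal]
25. n14.idx = "nn"  [terminal]
26. n15.pre = "yr"  [terminal]
27. n12.val = true  [g.cnt == true]
28. n12.pre = 23  [len(a.idx) + 21]
29. n17.ok = 2  [terminal]
30. n16.val = true  [true]
31. n16.pre = 27  [27]
32. n11.acc = "yy"  ["yy"]
33. n11.ok = 9  [D₀.pre + B.hot - 24]
34. n0.val = 8  [len(B₀.acc) + 6]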